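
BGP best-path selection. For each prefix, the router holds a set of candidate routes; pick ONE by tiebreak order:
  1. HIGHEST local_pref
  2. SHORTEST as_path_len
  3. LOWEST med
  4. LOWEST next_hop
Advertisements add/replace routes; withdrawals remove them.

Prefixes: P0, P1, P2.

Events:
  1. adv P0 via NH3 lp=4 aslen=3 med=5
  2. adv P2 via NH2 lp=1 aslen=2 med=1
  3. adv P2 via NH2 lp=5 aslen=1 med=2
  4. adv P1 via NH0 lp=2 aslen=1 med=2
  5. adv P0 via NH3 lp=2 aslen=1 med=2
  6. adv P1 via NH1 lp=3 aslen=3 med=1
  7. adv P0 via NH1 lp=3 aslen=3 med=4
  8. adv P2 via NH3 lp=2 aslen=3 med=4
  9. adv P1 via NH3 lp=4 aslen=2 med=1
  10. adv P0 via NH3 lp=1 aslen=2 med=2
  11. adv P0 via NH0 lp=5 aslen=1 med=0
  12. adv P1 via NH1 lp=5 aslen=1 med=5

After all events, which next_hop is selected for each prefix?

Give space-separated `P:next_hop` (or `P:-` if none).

Op 1: best P0=NH3 P1=- P2=-
Op 2: best P0=NH3 P1=- P2=NH2
Op 3: best P0=NH3 P1=- P2=NH2
Op 4: best P0=NH3 P1=NH0 P2=NH2
Op 5: best P0=NH3 P1=NH0 P2=NH2
Op 6: best P0=NH3 P1=NH1 P2=NH2
Op 7: best P0=NH1 P1=NH1 P2=NH2
Op 8: best P0=NH1 P1=NH1 P2=NH2
Op 9: best P0=NH1 P1=NH3 P2=NH2
Op 10: best P0=NH1 P1=NH3 P2=NH2
Op 11: best P0=NH0 P1=NH3 P2=NH2
Op 12: best P0=NH0 P1=NH1 P2=NH2

Answer: P0:NH0 P1:NH1 P2:NH2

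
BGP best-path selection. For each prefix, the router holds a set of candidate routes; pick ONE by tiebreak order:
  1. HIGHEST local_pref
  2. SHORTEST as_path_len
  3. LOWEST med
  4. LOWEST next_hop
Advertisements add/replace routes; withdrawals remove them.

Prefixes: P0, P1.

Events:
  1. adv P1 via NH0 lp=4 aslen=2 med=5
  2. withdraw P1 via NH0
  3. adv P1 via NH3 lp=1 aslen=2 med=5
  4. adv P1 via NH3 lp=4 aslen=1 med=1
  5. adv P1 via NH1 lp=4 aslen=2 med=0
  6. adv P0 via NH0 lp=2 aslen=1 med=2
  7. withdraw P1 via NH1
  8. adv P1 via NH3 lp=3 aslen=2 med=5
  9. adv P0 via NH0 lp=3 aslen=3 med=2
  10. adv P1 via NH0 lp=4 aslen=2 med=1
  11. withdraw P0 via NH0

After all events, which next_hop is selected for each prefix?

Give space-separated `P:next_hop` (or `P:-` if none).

Op 1: best P0=- P1=NH0
Op 2: best P0=- P1=-
Op 3: best P0=- P1=NH3
Op 4: best P0=- P1=NH3
Op 5: best P0=- P1=NH3
Op 6: best P0=NH0 P1=NH3
Op 7: best P0=NH0 P1=NH3
Op 8: best P0=NH0 P1=NH3
Op 9: best P0=NH0 P1=NH3
Op 10: best P0=NH0 P1=NH0
Op 11: best P0=- P1=NH0

Answer: P0:- P1:NH0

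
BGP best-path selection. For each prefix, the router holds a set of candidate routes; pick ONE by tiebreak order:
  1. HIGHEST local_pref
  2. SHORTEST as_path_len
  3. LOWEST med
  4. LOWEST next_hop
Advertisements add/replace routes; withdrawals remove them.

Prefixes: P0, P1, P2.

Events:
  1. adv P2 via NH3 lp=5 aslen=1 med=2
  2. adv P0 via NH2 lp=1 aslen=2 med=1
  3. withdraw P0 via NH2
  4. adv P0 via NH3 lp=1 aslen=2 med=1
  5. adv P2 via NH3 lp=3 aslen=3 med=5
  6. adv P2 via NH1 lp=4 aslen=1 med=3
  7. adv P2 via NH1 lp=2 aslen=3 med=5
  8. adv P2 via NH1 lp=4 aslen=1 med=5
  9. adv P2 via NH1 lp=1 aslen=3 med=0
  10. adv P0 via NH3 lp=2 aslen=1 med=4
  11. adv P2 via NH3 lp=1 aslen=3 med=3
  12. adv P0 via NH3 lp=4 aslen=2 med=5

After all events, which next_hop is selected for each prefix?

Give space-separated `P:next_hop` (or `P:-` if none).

Op 1: best P0=- P1=- P2=NH3
Op 2: best P0=NH2 P1=- P2=NH3
Op 3: best P0=- P1=- P2=NH3
Op 4: best P0=NH3 P1=- P2=NH3
Op 5: best P0=NH3 P1=- P2=NH3
Op 6: best P0=NH3 P1=- P2=NH1
Op 7: best P0=NH3 P1=- P2=NH3
Op 8: best P0=NH3 P1=- P2=NH1
Op 9: best P0=NH3 P1=- P2=NH3
Op 10: best P0=NH3 P1=- P2=NH3
Op 11: best P0=NH3 P1=- P2=NH1
Op 12: best P0=NH3 P1=- P2=NH1

Answer: P0:NH3 P1:- P2:NH1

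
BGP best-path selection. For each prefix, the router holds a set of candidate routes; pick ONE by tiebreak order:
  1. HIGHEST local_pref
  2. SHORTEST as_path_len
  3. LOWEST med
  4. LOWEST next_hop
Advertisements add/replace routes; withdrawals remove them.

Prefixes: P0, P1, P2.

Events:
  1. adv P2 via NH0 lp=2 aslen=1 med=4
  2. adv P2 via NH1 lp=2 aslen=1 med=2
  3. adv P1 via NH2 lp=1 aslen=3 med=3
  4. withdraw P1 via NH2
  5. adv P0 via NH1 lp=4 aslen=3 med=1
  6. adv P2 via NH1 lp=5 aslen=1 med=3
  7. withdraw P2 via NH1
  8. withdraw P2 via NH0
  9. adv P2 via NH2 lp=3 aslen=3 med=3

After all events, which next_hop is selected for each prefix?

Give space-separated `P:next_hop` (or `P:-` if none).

Answer: P0:NH1 P1:- P2:NH2

Derivation:
Op 1: best P0=- P1=- P2=NH0
Op 2: best P0=- P1=- P2=NH1
Op 3: best P0=- P1=NH2 P2=NH1
Op 4: best P0=- P1=- P2=NH1
Op 5: best P0=NH1 P1=- P2=NH1
Op 6: best P0=NH1 P1=- P2=NH1
Op 7: best P0=NH1 P1=- P2=NH0
Op 8: best P0=NH1 P1=- P2=-
Op 9: best P0=NH1 P1=- P2=NH2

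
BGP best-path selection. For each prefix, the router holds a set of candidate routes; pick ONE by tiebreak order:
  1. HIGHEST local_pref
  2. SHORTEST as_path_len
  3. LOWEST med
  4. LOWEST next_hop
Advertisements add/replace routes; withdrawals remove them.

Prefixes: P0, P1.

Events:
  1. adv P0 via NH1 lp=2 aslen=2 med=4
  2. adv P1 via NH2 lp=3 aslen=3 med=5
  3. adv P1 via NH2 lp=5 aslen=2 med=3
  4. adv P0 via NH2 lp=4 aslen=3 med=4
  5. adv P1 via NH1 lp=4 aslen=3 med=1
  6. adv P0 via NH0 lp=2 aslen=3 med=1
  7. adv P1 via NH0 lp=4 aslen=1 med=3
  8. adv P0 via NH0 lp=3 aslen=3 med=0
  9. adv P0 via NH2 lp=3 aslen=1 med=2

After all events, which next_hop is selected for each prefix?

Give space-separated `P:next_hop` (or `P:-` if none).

Op 1: best P0=NH1 P1=-
Op 2: best P0=NH1 P1=NH2
Op 3: best P0=NH1 P1=NH2
Op 4: best P0=NH2 P1=NH2
Op 5: best P0=NH2 P1=NH2
Op 6: best P0=NH2 P1=NH2
Op 7: best P0=NH2 P1=NH2
Op 8: best P0=NH2 P1=NH2
Op 9: best P0=NH2 P1=NH2

Answer: P0:NH2 P1:NH2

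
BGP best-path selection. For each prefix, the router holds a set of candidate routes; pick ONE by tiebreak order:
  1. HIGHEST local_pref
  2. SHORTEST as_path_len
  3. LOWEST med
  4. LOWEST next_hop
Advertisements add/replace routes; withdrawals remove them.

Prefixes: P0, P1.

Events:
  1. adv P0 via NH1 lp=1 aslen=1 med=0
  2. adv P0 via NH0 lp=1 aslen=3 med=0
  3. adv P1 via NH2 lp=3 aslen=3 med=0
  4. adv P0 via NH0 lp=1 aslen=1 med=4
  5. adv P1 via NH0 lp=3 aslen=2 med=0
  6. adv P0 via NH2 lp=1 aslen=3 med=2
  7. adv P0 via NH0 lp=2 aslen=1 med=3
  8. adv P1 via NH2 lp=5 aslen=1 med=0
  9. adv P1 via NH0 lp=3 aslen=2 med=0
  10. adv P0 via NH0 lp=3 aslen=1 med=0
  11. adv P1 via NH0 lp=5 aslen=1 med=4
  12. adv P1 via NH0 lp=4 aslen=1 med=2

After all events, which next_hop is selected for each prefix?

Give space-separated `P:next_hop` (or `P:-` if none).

Op 1: best P0=NH1 P1=-
Op 2: best P0=NH1 P1=-
Op 3: best P0=NH1 P1=NH2
Op 4: best P0=NH1 P1=NH2
Op 5: best P0=NH1 P1=NH0
Op 6: best P0=NH1 P1=NH0
Op 7: best P0=NH0 P1=NH0
Op 8: best P0=NH0 P1=NH2
Op 9: best P0=NH0 P1=NH2
Op 10: best P0=NH0 P1=NH2
Op 11: best P0=NH0 P1=NH2
Op 12: best P0=NH0 P1=NH2

Answer: P0:NH0 P1:NH2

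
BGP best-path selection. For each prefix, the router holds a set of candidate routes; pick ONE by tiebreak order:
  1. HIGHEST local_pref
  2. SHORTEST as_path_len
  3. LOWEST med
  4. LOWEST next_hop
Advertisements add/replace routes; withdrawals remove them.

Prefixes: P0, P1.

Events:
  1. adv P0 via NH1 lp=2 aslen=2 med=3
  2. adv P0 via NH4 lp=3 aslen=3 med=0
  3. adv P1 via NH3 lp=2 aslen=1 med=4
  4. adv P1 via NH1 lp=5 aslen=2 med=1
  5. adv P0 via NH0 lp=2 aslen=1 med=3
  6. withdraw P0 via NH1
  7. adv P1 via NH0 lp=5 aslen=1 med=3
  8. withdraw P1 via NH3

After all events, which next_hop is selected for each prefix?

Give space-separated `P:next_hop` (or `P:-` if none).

Answer: P0:NH4 P1:NH0

Derivation:
Op 1: best P0=NH1 P1=-
Op 2: best P0=NH4 P1=-
Op 3: best P0=NH4 P1=NH3
Op 4: best P0=NH4 P1=NH1
Op 5: best P0=NH4 P1=NH1
Op 6: best P0=NH4 P1=NH1
Op 7: best P0=NH4 P1=NH0
Op 8: best P0=NH4 P1=NH0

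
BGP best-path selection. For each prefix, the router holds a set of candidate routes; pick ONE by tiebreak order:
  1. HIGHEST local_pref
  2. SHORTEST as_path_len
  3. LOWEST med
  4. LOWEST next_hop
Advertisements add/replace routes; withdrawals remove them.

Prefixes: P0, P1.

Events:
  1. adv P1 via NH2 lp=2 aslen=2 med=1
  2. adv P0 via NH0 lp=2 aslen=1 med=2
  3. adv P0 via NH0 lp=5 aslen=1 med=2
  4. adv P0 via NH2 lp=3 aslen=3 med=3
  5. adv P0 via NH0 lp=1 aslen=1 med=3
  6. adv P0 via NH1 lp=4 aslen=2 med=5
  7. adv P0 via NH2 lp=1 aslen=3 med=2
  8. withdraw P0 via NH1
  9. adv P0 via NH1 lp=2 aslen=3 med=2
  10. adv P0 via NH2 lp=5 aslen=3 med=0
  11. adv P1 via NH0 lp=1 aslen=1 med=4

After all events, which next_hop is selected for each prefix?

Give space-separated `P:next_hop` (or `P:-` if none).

Answer: P0:NH2 P1:NH2

Derivation:
Op 1: best P0=- P1=NH2
Op 2: best P0=NH0 P1=NH2
Op 3: best P0=NH0 P1=NH2
Op 4: best P0=NH0 P1=NH2
Op 5: best P0=NH2 P1=NH2
Op 6: best P0=NH1 P1=NH2
Op 7: best P0=NH1 P1=NH2
Op 8: best P0=NH0 P1=NH2
Op 9: best P0=NH1 P1=NH2
Op 10: best P0=NH2 P1=NH2
Op 11: best P0=NH2 P1=NH2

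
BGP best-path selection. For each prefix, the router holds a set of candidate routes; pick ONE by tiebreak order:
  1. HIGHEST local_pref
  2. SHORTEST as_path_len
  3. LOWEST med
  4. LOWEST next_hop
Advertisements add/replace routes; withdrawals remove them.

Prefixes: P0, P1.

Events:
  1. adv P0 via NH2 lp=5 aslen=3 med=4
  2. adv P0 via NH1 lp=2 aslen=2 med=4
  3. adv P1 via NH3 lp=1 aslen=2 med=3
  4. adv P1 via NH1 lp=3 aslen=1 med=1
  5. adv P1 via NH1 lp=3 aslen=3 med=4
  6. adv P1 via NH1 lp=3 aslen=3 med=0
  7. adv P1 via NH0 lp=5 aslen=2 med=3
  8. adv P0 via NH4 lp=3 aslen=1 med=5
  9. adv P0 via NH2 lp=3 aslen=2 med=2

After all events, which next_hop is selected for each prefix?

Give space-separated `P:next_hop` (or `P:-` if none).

Answer: P0:NH4 P1:NH0

Derivation:
Op 1: best P0=NH2 P1=-
Op 2: best P0=NH2 P1=-
Op 3: best P0=NH2 P1=NH3
Op 4: best P0=NH2 P1=NH1
Op 5: best P0=NH2 P1=NH1
Op 6: best P0=NH2 P1=NH1
Op 7: best P0=NH2 P1=NH0
Op 8: best P0=NH2 P1=NH0
Op 9: best P0=NH4 P1=NH0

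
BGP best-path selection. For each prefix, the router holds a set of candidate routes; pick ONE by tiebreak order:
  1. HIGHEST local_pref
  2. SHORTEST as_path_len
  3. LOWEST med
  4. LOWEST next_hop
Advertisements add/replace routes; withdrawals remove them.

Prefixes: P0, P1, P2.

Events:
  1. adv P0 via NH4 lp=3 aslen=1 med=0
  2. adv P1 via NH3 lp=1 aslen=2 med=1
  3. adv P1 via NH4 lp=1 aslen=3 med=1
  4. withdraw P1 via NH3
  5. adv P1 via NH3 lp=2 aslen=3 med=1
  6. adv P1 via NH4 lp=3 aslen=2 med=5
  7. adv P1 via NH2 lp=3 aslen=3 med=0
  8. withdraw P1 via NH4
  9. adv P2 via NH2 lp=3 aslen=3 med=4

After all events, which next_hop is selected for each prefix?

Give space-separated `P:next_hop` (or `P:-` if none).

Answer: P0:NH4 P1:NH2 P2:NH2

Derivation:
Op 1: best P0=NH4 P1=- P2=-
Op 2: best P0=NH4 P1=NH3 P2=-
Op 3: best P0=NH4 P1=NH3 P2=-
Op 4: best P0=NH4 P1=NH4 P2=-
Op 5: best P0=NH4 P1=NH3 P2=-
Op 6: best P0=NH4 P1=NH4 P2=-
Op 7: best P0=NH4 P1=NH4 P2=-
Op 8: best P0=NH4 P1=NH2 P2=-
Op 9: best P0=NH4 P1=NH2 P2=NH2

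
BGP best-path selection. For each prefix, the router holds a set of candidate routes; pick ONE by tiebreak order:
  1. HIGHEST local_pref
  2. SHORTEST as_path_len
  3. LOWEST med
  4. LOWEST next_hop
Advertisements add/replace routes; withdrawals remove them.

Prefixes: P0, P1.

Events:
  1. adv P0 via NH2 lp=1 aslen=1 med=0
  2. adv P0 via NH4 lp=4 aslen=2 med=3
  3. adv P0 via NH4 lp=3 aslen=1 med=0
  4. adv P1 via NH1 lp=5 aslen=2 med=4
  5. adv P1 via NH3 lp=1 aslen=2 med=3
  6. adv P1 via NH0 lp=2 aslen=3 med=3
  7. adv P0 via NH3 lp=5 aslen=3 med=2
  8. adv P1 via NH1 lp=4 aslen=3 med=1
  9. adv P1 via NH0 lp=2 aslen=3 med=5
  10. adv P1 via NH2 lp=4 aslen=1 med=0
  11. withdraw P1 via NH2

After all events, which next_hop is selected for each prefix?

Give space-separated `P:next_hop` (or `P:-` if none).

Answer: P0:NH3 P1:NH1

Derivation:
Op 1: best P0=NH2 P1=-
Op 2: best P0=NH4 P1=-
Op 3: best P0=NH4 P1=-
Op 4: best P0=NH4 P1=NH1
Op 5: best P0=NH4 P1=NH1
Op 6: best P0=NH4 P1=NH1
Op 7: best P0=NH3 P1=NH1
Op 8: best P0=NH3 P1=NH1
Op 9: best P0=NH3 P1=NH1
Op 10: best P0=NH3 P1=NH2
Op 11: best P0=NH3 P1=NH1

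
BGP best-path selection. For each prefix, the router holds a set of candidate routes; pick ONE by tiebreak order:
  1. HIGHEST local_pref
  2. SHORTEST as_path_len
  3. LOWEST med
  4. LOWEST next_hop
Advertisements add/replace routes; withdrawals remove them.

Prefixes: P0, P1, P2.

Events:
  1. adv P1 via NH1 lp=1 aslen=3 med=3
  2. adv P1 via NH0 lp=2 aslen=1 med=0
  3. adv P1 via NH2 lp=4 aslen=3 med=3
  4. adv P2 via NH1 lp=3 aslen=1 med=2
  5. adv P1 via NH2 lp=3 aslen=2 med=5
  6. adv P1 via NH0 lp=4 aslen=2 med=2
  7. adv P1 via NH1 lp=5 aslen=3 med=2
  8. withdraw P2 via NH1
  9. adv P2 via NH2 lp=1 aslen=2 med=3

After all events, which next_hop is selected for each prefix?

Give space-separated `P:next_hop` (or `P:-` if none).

Answer: P0:- P1:NH1 P2:NH2

Derivation:
Op 1: best P0=- P1=NH1 P2=-
Op 2: best P0=- P1=NH0 P2=-
Op 3: best P0=- P1=NH2 P2=-
Op 4: best P0=- P1=NH2 P2=NH1
Op 5: best P0=- P1=NH2 P2=NH1
Op 6: best P0=- P1=NH0 P2=NH1
Op 7: best P0=- P1=NH1 P2=NH1
Op 8: best P0=- P1=NH1 P2=-
Op 9: best P0=- P1=NH1 P2=NH2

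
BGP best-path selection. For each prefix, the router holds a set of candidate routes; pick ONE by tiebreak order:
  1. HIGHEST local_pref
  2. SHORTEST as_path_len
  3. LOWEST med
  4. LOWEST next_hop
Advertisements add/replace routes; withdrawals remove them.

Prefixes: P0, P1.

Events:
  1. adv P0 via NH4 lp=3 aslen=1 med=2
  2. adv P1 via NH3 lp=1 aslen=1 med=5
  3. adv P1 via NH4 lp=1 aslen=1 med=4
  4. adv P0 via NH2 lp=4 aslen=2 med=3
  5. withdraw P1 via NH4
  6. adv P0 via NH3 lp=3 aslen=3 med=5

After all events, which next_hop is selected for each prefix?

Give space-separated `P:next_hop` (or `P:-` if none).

Answer: P0:NH2 P1:NH3

Derivation:
Op 1: best P0=NH4 P1=-
Op 2: best P0=NH4 P1=NH3
Op 3: best P0=NH4 P1=NH4
Op 4: best P0=NH2 P1=NH4
Op 5: best P0=NH2 P1=NH3
Op 6: best P0=NH2 P1=NH3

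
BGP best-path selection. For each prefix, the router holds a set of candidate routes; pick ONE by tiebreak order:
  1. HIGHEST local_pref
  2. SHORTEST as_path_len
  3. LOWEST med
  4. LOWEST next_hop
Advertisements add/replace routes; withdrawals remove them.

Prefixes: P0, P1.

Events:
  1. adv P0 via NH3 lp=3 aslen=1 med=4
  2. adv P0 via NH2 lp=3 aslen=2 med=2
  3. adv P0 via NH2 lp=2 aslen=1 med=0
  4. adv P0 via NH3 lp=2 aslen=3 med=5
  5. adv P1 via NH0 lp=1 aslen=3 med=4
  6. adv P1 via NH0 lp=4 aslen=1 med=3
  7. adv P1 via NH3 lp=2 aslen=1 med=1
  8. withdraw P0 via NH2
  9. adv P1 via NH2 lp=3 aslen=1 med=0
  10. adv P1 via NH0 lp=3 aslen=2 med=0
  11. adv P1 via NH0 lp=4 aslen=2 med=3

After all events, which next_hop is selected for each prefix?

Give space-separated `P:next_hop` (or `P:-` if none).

Op 1: best P0=NH3 P1=-
Op 2: best P0=NH3 P1=-
Op 3: best P0=NH3 P1=-
Op 4: best P0=NH2 P1=-
Op 5: best P0=NH2 P1=NH0
Op 6: best P0=NH2 P1=NH0
Op 7: best P0=NH2 P1=NH0
Op 8: best P0=NH3 P1=NH0
Op 9: best P0=NH3 P1=NH0
Op 10: best P0=NH3 P1=NH2
Op 11: best P0=NH3 P1=NH0

Answer: P0:NH3 P1:NH0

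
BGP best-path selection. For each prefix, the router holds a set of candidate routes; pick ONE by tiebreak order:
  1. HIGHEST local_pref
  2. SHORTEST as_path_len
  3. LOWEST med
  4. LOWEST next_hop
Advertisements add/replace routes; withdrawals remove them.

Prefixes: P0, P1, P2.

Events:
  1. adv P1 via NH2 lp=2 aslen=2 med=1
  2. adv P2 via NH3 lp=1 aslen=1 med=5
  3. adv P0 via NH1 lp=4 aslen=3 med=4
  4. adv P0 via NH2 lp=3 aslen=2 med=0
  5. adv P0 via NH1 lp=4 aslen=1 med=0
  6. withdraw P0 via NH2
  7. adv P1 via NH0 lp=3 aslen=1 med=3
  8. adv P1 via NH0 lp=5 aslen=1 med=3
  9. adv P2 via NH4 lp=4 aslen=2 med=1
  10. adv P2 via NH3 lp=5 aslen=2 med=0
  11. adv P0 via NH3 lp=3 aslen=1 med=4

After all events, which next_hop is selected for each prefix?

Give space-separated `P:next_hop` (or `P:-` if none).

Answer: P0:NH1 P1:NH0 P2:NH3

Derivation:
Op 1: best P0=- P1=NH2 P2=-
Op 2: best P0=- P1=NH2 P2=NH3
Op 3: best P0=NH1 P1=NH2 P2=NH3
Op 4: best P0=NH1 P1=NH2 P2=NH3
Op 5: best P0=NH1 P1=NH2 P2=NH3
Op 6: best P0=NH1 P1=NH2 P2=NH3
Op 7: best P0=NH1 P1=NH0 P2=NH3
Op 8: best P0=NH1 P1=NH0 P2=NH3
Op 9: best P0=NH1 P1=NH0 P2=NH4
Op 10: best P0=NH1 P1=NH0 P2=NH3
Op 11: best P0=NH1 P1=NH0 P2=NH3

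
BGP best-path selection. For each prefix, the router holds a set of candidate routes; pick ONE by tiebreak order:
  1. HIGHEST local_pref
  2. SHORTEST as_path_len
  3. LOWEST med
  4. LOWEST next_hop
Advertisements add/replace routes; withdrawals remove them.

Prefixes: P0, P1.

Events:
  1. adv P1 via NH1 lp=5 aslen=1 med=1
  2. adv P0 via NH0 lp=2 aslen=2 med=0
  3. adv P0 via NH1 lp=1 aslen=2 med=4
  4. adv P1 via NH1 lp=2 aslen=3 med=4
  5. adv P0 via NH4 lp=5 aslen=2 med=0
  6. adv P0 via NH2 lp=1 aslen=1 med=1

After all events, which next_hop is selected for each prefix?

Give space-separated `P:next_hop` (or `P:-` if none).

Answer: P0:NH4 P1:NH1

Derivation:
Op 1: best P0=- P1=NH1
Op 2: best P0=NH0 P1=NH1
Op 3: best P0=NH0 P1=NH1
Op 4: best P0=NH0 P1=NH1
Op 5: best P0=NH4 P1=NH1
Op 6: best P0=NH4 P1=NH1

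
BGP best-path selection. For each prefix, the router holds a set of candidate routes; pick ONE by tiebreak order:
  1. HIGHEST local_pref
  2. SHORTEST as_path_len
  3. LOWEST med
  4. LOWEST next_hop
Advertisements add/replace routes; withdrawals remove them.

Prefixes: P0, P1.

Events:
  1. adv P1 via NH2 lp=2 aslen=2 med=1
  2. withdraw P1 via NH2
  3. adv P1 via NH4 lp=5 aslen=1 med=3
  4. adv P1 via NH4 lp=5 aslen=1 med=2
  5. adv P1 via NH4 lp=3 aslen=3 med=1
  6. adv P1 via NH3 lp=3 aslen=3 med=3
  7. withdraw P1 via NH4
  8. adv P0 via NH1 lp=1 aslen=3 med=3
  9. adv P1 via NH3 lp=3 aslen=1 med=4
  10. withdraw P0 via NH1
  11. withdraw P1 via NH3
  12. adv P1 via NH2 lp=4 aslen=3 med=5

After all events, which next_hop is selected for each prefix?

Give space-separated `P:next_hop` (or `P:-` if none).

Answer: P0:- P1:NH2

Derivation:
Op 1: best P0=- P1=NH2
Op 2: best P0=- P1=-
Op 3: best P0=- P1=NH4
Op 4: best P0=- P1=NH4
Op 5: best P0=- P1=NH4
Op 6: best P0=- P1=NH4
Op 7: best P0=- P1=NH3
Op 8: best P0=NH1 P1=NH3
Op 9: best P0=NH1 P1=NH3
Op 10: best P0=- P1=NH3
Op 11: best P0=- P1=-
Op 12: best P0=- P1=NH2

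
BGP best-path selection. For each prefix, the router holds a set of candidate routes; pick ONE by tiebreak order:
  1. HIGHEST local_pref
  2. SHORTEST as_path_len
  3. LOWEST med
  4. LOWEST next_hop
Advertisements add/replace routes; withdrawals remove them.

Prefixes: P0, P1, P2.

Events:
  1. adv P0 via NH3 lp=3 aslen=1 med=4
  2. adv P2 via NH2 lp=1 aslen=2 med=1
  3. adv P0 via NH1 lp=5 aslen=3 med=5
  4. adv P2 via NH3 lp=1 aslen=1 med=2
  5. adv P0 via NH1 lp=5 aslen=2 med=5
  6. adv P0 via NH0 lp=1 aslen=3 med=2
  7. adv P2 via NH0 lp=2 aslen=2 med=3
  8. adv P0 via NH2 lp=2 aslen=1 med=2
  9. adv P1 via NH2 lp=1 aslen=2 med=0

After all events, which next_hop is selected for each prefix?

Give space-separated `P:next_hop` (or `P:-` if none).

Op 1: best P0=NH3 P1=- P2=-
Op 2: best P0=NH3 P1=- P2=NH2
Op 3: best P0=NH1 P1=- P2=NH2
Op 4: best P0=NH1 P1=- P2=NH3
Op 5: best P0=NH1 P1=- P2=NH3
Op 6: best P0=NH1 P1=- P2=NH3
Op 7: best P0=NH1 P1=- P2=NH0
Op 8: best P0=NH1 P1=- P2=NH0
Op 9: best P0=NH1 P1=NH2 P2=NH0

Answer: P0:NH1 P1:NH2 P2:NH0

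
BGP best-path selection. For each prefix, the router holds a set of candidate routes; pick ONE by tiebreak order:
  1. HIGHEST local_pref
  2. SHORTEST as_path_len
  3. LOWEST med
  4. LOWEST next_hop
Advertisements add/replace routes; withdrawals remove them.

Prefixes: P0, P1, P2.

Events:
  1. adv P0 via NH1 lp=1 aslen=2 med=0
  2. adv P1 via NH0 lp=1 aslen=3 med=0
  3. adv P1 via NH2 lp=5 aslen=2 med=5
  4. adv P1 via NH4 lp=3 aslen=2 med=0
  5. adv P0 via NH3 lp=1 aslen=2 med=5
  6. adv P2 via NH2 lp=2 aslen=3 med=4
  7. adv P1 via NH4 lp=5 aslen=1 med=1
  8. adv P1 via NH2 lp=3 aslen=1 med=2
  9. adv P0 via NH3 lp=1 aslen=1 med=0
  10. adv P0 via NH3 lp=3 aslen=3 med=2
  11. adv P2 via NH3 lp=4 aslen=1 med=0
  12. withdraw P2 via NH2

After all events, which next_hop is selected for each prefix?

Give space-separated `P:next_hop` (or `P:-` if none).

Op 1: best P0=NH1 P1=- P2=-
Op 2: best P0=NH1 P1=NH0 P2=-
Op 3: best P0=NH1 P1=NH2 P2=-
Op 4: best P0=NH1 P1=NH2 P2=-
Op 5: best P0=NH1 P1=NH2 P2=-
Op 6: best P0=NH1 P1=NH2 P2=NH2
Op 7: best P0=NH1 P1=NH4 P2=NH2
Op 8: best P0=NH1 P1=NH4 P2=NH2
Op 9: best P0=NH3 P1=NH4 P2=NH2
Op 10: best P0=NH3 P1=NH4 P2=NH2
Op 11: best P0=NH3 P1=NH4 P2=NH3
Op 12: best P0=NH3 P1=NH4 P2=NH3

Answer: P0:NH3 P1:NH4 P2:NH3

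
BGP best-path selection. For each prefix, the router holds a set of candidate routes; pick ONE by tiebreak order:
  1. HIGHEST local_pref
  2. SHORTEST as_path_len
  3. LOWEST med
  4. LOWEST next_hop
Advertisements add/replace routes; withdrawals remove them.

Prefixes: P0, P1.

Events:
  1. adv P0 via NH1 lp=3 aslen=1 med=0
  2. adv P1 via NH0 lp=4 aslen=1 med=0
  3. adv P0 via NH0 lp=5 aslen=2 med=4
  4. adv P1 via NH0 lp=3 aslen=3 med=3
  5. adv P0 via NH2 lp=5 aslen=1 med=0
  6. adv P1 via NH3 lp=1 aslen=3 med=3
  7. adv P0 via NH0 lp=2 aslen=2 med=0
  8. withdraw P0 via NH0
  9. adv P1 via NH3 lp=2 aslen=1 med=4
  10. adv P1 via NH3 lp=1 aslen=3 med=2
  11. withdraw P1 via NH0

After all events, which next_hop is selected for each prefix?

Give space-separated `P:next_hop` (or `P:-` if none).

Answer: P0:NH2 P1:NH3

Derivation:
Op 1: best P0=NH1 P1=-
Op 2: best P0=NH1 P1=NH0
Op 3: best P0=NH0 P1=NH0
Op 4: best P0=NH0 P1=NH0
Op 5: best P0=NH2 P1=NH0
Op 6: best P0=NH2 P1=NH0
Op 7: best P0=NH2 P1=NH0
Op 8: best P0=NH2 P1=NH0
Op 9: best P0=NH2 P1=NH0
Op 10: best P0=NH2 P1=NH0
Op 11: best P0=NH2 P1=NH3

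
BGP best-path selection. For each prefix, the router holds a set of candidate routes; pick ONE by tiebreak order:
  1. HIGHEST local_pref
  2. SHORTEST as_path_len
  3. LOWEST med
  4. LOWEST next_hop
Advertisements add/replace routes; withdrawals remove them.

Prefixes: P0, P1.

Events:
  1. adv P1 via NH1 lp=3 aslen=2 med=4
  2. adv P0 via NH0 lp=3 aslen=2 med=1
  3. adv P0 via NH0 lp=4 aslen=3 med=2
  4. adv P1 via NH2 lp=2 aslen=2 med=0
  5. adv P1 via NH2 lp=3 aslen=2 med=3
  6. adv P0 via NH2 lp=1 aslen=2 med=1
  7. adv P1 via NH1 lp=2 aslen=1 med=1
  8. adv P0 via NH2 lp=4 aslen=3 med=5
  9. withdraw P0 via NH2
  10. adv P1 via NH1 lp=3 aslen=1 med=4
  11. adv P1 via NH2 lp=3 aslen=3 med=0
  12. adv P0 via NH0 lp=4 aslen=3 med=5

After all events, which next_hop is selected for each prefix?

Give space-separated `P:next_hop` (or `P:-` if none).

Op 1: best P0=- P1=NH1
Op 2: best P0=NH0 P1=NH1
Op 3: best P0=NH0 P1=NH1
Op 4: best P0=NH0 P1=NH1
Op 5: best P0=NH0 P1=NH2
Op 6: best P0=NH0 P1=NH2
Op 7: best P0=NH0 P1=NH2
Op 8: best P0=NH0 P1=NH2
Op 9: best P0=NH0 P1=NH2
Op 10: best P0=NH0 P1=NH1
Op 11: best P0=NH0 P1=NH1
Op 12: best P0=NH0 P1=NH1

Answer: P0:NH0 P1:NH1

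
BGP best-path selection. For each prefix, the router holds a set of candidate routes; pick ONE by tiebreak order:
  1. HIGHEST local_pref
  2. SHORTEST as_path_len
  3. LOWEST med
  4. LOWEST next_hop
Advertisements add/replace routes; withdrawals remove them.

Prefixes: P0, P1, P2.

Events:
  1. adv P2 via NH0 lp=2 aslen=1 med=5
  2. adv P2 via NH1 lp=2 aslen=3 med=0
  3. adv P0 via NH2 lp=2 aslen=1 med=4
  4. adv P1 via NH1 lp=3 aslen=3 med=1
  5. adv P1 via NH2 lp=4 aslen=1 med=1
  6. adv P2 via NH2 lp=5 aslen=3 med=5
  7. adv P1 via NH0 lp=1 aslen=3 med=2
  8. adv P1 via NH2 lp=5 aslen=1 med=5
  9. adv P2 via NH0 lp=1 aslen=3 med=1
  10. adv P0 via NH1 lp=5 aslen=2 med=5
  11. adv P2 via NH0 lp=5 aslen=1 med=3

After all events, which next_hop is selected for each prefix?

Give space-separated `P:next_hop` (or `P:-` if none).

Op 1: best P0=- P1=- P2=NH0
Op 2: best P0=- P1=- P2=NH0
Op 3: best P0=NH2 P1=- P2=NH0
Op 4: best P0=NH2 P1=NH1 P2=NH0
Op 5: best P0=NH2 P1=NH2 P2=NH0
Op 6: best P0=NH2 P1=NH2 P2=NH2
Op 7: best P0=NH2 P1=NH2 P2=NH2
Op 8: best P0=NH2 P1=NH2 P2=NH2
Op 9: best P0=NH2 P1=NH2 P2=NH2
Op 10: best P0=NH1 P1=NH2 P2=NH2
Op 11: best P0=NH1 P1=NH2 P2=NH0

Answer: P0:NH1 P1:NH2 P2:NH0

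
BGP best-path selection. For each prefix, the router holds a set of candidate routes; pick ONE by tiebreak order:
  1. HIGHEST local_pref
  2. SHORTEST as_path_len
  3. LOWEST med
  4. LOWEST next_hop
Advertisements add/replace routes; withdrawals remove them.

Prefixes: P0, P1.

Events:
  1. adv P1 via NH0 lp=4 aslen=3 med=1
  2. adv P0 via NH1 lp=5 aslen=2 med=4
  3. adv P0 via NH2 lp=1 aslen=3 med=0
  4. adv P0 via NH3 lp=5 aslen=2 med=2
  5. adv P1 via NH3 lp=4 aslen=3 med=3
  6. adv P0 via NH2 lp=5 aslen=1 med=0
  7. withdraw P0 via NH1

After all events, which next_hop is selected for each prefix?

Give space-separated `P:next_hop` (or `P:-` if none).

Answer: P0:NH2 P1:NH0

Derivation:
Op 1: best P0=- P1=NH0
Op 2: best P0=NH1 P1=NH0
Op 3: best P0=NH1 P1=NH0
Op 4: best P0=NH3 P1=NH0
Op 5: best P0=NH3 P1=NH0
Op 6: best P0=NH2 P1=NH0
Op 7: best P0=NH2 P1=NH0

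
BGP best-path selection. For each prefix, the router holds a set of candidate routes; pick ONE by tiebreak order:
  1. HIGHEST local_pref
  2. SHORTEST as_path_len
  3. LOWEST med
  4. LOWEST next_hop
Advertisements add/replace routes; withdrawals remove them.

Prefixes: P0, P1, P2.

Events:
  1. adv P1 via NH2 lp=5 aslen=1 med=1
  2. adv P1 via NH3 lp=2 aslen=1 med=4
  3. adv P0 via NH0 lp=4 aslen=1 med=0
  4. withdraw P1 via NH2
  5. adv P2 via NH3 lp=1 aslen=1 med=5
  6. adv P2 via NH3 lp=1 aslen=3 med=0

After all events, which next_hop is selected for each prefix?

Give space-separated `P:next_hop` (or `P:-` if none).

Op 1: best P0=- P1=NH2 P2=-
Op 2: best P0=- P1=NH2 P2=-
Op 3: best P0=NH0 P1=NH2 P2=-
Op 4: best P0=NH0 P1=NH3 P2=-
Op 5: best P0=NH0 P1=NH3 P2=NH3
Op 6: best P0=NH0 P1=NH3 P2=NH3

Answer: P0:NH0 P1:NH3 P2:NH3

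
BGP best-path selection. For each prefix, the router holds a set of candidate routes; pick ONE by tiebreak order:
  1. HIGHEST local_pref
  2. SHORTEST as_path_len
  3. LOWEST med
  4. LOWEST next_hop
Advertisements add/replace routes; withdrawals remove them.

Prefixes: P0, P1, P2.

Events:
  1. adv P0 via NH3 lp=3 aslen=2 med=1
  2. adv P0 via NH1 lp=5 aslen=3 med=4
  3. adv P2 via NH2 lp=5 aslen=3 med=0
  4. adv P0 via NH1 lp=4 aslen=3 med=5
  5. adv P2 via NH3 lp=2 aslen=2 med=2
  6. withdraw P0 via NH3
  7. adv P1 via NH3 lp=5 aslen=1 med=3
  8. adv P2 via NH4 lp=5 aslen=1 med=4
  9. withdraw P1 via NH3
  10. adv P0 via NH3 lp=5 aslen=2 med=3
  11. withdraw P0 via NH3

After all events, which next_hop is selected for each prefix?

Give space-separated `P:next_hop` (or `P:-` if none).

Answer: P0:NH1 P1:- P2:NH4

Derivation:
Op 1: best P0=NH3 P1=- P2=-
Op 2: best P0=NH1 P1=- P2=-
Op 3: best P0=NH1 P1=- P2=NH2
Op 4: best P0=NH1 P1=- P2=NH2
Op 5: best P0=NH1 P1=- P2=NH2
Op 6: best P0=NH1 P1=- P2=NH2
Op 7: best P0=NH1 P1=NH3 P2=NH2
Op 8: best P0=NH1 P1=NH3 P2=NH4
Op 9: best P0=NH1 P1=- P2=NH4
Op 10: best P0=NH3 P1=- P2=NH4
Op 11: best P0=NH1 P1=- P2=NH4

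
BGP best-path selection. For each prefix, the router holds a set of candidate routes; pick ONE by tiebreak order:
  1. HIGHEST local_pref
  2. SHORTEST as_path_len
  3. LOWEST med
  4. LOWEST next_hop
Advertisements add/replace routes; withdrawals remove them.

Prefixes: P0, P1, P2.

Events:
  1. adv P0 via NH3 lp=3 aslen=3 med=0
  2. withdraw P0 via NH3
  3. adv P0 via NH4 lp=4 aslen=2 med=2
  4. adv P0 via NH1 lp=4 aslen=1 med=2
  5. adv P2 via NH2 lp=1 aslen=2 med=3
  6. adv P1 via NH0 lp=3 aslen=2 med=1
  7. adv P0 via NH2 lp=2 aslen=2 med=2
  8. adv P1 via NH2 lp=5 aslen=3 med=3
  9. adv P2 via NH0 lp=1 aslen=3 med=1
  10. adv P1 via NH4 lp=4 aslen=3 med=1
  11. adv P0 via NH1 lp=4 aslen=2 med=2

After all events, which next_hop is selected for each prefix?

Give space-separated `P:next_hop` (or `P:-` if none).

Op 1: best P0=NH3 P1=- P2=-
Op 2: best P0=- P1=- P2=-
Op 3: best P0=NH4 P1=- P2=-
Op 4: best P0=NH1 P1=- P2=-
Op 5: best P0=NH1 P1=- P2=NH2
Op 6: best P0=NH1 P1=NH0 P2=NH2
Op 7: best P0=NH1 P1=NH0 P2=NH2
Op 8: best P0=NH1 P1=NH2 P2=NH2
Op 9: best P0=NH1 P1=NH2 P2=NH2
Op 10: best P0=NH1 P1=NH2 P2=NH2
Op 11: best P0=NH1 P1=NH2 P2=NH2

Answer: P0:NH1 P1:NH2 P2:NH2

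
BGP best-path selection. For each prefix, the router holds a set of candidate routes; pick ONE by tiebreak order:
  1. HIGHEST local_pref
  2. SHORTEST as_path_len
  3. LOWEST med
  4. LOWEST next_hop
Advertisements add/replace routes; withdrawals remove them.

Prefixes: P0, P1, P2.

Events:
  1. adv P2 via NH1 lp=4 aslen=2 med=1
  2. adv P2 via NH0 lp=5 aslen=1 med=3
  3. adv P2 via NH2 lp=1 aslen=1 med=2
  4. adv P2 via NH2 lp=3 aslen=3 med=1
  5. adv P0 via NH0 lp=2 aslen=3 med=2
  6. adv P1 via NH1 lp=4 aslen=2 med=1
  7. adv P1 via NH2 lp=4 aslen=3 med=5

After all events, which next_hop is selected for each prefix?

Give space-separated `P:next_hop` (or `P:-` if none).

Answer: P0:NH0 P1:NH1 P2:NH0

Derivation:
Op 1: best P0=- P1=- P2=NH1
Op 2: best P0=- P1=- P2=NH0
Op 3: best P0=- P1=- P2=NH0
Op 4: best P0=- P1=- P2=NH0
Op 5: best P0=NH0 P1=- P2=NH0
Op 6: best P0=NH0 P1=NH1 P2=NH0
Op 7: best P0=NH0 P1=NH1 P2=NH0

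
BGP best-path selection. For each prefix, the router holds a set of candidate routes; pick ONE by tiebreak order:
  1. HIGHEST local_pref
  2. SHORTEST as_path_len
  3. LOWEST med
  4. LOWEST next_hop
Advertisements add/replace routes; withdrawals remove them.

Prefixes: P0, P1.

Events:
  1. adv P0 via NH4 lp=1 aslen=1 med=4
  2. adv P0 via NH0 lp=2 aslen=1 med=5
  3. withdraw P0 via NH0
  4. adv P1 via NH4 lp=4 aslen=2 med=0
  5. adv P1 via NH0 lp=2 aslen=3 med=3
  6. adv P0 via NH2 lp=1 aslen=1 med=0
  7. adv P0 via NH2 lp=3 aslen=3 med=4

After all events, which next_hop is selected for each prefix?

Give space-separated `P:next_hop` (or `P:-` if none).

Answer: P0:NH2 P1:NH4

Derivation:
Op 1: best P0=NH4 P1=-
Op 2: best P0=NH0 P1=-
Op 3: best P0=NH4 P1=-
Op 4: best P0=NH4 P1=NH4
Op 5: best P0=NH4 P1=NH4
Op 6: best P0=NH2 P1=NH4
Op 7: best P0=NH2 P1=NH4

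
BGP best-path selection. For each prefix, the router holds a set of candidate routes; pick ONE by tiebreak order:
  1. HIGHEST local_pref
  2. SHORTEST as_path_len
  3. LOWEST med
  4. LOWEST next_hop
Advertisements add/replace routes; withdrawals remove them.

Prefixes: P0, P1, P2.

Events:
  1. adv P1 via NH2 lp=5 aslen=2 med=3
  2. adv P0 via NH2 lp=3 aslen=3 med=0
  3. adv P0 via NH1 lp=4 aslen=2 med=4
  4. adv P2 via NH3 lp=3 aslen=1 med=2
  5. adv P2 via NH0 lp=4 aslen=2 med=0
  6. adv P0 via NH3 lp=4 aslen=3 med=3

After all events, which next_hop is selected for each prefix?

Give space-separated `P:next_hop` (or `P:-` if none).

Op 1: best P0=- P1=NH2 P2=-
Op 2: best P0=NH2 P1=NH2 P2=-
Op 3: best P0=NH1 P1=NH2 P2=-
Op 4: best P0=NH1 P1=NH2 P2=NH3
Op 5: best P0=NH1 P1=NH2 P2=NH0
Op 6: best P0=NH1 P1=NH2 P2=NH0

Answer: P0:NH1 P1:NH2 P2:NH0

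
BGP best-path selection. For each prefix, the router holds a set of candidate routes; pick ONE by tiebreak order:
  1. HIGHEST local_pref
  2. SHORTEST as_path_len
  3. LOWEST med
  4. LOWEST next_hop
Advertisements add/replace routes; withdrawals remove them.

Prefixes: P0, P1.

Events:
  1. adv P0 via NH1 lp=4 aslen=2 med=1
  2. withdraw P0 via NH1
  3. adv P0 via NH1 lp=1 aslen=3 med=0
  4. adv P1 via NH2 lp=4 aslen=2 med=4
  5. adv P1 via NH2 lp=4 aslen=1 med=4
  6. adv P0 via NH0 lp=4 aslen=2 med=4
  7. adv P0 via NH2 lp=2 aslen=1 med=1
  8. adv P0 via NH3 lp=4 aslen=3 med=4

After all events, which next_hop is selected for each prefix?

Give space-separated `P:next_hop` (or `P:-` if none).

Answer: P0:NH0 P1:NH2

Derivation:
Op 1: best P0=NH1 P1=-
Op 2: best P0=- P1=-
Op 3: best P0=NH1 P1=-
Op 4: best P0=NH1 P1=NH2
Op 5: best P0=NH1 P1=NH2
Op 6: best P0=NH0 P1=NH2
Op 7: best P0=NH0 P1=NH2
Op 8: best P0=NH0 P1=NH2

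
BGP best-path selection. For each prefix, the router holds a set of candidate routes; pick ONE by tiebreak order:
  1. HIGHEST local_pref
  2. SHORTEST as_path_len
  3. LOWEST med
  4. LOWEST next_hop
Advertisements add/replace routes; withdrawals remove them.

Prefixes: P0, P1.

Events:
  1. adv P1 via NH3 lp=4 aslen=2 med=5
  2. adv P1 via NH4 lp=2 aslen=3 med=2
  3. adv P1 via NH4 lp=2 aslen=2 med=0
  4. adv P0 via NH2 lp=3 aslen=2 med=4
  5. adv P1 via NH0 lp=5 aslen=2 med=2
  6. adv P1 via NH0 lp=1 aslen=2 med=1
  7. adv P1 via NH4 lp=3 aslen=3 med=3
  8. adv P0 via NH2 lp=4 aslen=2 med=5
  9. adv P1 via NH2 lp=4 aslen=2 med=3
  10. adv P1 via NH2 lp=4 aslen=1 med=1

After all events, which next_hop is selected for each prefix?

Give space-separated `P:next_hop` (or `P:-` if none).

Op 1: best P0=- P1=NH3
Op 2: best P0=- P1=NH3
Op 3: best P0=- P1=NH3
Op 4: best P0=NH2 P1=NH3
Op 5: best P0=NH2 P1=NH0
Op 6: best P0=NH2 P1=NH3
Op 7: best P0=NH2 P1=NH3
Op 8: best P0=NH2 P1=NH3
Op 9: best P0=NH2 P1=NH2
Op 10: best P0=NH2 P1=NH2

Answer: P0:NH2 P1:NH2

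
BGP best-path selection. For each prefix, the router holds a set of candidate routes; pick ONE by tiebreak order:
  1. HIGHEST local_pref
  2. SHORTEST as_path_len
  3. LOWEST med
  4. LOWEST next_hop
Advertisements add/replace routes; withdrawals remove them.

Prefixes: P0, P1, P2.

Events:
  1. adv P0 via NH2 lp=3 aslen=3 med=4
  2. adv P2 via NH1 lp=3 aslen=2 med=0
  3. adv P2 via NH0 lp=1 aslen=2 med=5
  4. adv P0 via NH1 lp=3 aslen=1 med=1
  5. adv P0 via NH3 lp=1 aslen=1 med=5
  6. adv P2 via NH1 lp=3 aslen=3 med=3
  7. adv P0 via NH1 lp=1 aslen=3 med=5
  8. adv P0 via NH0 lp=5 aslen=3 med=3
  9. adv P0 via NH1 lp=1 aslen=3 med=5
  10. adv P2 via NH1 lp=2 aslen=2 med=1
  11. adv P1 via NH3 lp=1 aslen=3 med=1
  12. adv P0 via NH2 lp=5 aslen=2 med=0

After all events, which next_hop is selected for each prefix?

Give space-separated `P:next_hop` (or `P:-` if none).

Op 1: best P0=NH2 P1=- P2=-
Op 2: best P0=NH2 P1=- P2=NH1
Op 3: best P0=NH2 P1=- P2=NH1
Op 4: best P0=NH1 P1=- P2=NH1
Op 5: best P0=NH1 P1=- P2=NH1
Op 6: best P0=NH1 P1=- P2=NH1
Op 7: best P0=NH2 P1=- P2=NH1
Op 8: best P0=NH0 P1=- P2=NH1
Op 9: best P0=NH0 P1=- P2=NH1
Op 10: best P0=NH0 P1=- P2=NH1
Op 11: best P0=NH0 P1=NH3 P2=NH1
Op 12: best P0=NH2 P1=NH3 P2=NH1

Answer: P0:NH2 P1:NH3 P2:NH1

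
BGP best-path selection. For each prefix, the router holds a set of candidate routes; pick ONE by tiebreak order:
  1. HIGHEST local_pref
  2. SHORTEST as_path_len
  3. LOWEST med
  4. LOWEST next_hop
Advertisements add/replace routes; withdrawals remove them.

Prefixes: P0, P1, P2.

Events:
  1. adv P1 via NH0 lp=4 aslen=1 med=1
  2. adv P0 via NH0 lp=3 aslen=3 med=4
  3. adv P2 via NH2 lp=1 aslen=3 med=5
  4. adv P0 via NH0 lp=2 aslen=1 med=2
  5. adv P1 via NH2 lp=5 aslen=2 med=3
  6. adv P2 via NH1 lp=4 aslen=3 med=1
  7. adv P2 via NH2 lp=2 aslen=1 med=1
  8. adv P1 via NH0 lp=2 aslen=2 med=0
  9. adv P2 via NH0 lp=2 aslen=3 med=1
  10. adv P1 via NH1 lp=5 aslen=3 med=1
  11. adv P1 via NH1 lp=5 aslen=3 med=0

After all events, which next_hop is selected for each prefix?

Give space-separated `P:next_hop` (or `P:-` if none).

Answer: P0:NH0 P1:NH2 P2:NH1

Derivation:
Op 1: best P0=- P1=NH0 P2=-
Op 2: best P0=NH0 P1=NH0 P2=-
Op 3: best P0=NH0 P1=NH0 P2=NH2
Op 4: best P0=NH0 P1=NH0 P2=NH2
Op 5: best P0=NH0 P1=NH2 P2=NH2
Op 6: best P0=NH0 P1=NH2 P2=NH1
Op 7: best P0=NH0 P1=NH2 P2=NH1
Op 8: best P0=NH0 P1=NH2 P2=NH1
Op 9: best P0=NH0 P1=NH2 P2=NH1
Op 10: best P0=NH0 P1=NH2 P2=NH1
Op 11: best P0=NH0 P1=NH2 P2=NH1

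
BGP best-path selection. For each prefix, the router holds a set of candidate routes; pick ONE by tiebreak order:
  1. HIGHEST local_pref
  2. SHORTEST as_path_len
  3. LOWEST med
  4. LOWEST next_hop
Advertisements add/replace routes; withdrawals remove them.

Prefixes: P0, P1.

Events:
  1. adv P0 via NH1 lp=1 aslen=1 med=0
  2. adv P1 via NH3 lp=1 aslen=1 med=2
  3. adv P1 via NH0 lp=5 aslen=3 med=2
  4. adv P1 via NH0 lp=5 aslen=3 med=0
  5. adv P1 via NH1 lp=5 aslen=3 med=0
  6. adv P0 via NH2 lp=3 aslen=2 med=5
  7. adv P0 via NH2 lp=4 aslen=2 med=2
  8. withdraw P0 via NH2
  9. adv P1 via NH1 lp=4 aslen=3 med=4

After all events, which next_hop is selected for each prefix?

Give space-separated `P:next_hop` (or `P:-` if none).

Answer: P0:NH1 P1:NH0

Derivation:
Op 1: best P0=NH1 P1=-
Op 2: best P0=NH1 P1=NH3
Op 3: best P0=NH1 P1=NH0
Op 4: best P0=NH1 P1=NH0
Op 5: best P0=NH1 P1=NH0
Op 6: best P0=NH2 P1=NH0
Op 7: best P0=NH2 P1=NH0
Op 8: best P0=NH1 P1=NH0
Op 9: best P0=NH1 P1=NH0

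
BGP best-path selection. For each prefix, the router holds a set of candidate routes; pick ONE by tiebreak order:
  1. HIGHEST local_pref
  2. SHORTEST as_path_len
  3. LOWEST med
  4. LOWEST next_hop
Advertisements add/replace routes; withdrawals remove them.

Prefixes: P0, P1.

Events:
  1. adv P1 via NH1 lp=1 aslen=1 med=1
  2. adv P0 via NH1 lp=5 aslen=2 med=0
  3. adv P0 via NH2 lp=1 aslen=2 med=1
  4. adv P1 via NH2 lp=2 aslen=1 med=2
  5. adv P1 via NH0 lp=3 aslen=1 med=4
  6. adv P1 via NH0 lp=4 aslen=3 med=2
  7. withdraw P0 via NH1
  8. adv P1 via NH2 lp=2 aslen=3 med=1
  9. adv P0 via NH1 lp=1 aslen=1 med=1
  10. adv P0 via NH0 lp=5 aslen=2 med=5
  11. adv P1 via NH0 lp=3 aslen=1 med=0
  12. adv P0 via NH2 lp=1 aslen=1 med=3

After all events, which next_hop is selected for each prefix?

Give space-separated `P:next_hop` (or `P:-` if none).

Op 1: best P0=- P1=NH1
Op 2: best P0=NH1 P1=NH1
Op 3: best P0=NH1 P1=NH1
Op 4: best P0=NH1 P1=NH2
Op 5: best P0=NH1 P1=NH0
Op 6: best P0=NH1 P1=NH0
Op 7: best P0=NH2 P1=NH0
Op 8: best P0=NH2 P1=NH0
Op 9: best P0=NH1 P1=NH0
Op 10: best P0=NH0 P1=NH0
Op 11: best P0=NH0 P1=NH0
Op 12: best P0=NH0 P1=NH0

Answer: P0:NH0 P1:NH0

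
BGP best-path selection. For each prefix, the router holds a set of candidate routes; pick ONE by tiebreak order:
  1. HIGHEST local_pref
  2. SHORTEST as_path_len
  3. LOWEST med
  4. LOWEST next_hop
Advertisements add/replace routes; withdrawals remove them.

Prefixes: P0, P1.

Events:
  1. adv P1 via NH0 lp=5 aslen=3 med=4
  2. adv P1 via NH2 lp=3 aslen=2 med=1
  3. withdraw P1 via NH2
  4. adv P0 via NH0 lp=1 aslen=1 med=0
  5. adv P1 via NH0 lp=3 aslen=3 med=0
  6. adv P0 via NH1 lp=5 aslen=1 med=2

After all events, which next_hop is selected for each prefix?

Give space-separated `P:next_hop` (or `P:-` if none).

Answer: P0:NH1 P1:NH0

Derivation:
Op 1: best P0=- P1=NH0
Op 2: best P0=- P1=NH0
Op 3: best P0=- P1=NH0
Op 4: best P0=NH0 P1=NH0
Op 5: best P0=NH0 P1=NH0
Op 6: best P0=NH1 P1=NH0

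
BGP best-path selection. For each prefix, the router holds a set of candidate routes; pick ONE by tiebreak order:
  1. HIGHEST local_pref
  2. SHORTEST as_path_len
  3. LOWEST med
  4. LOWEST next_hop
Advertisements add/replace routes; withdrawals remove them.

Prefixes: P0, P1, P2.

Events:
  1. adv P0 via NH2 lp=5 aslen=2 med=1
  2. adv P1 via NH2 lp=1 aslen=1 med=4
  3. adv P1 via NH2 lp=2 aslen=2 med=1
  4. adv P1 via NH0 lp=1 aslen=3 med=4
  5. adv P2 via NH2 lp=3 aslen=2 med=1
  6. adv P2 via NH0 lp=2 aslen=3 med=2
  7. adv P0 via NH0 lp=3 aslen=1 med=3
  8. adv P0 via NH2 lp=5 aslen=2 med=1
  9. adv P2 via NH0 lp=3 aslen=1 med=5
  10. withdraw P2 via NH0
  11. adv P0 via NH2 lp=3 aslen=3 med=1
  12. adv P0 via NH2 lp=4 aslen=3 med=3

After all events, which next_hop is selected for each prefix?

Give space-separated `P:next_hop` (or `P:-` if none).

Answer: P0:NH2 P1:NH2 P2:NH2

Derivation:
Op 1: best P0=NH2 P1=- P2=-
Op 2: best P0=NH2 P1=NH2 P2=-
Op 3: best P0=NH2 P1=NH2 P2=-
Op 4: best P0=NH2 P1=NH2 P2=-
Op 5: best P0=NH2 P1=NH2 P2=NH2
Op 6: best P0=NH2 P1=NH2 P2=NH2
Op 7: best P0=NH2 P1=NH2 P2=NH2
Op 8: best P0=NH2 P1=NH2 P2=NH2
Op 9: best P0=NH2 P1=NH2 P2=NH0
Op 10: best P0=NH2 P1=NH2 P2=NH2
Op 11: best P0=NH0 P1=NH2 P2=NH2
Op 12: best P0=NH2 P1=NH2 P2=NH2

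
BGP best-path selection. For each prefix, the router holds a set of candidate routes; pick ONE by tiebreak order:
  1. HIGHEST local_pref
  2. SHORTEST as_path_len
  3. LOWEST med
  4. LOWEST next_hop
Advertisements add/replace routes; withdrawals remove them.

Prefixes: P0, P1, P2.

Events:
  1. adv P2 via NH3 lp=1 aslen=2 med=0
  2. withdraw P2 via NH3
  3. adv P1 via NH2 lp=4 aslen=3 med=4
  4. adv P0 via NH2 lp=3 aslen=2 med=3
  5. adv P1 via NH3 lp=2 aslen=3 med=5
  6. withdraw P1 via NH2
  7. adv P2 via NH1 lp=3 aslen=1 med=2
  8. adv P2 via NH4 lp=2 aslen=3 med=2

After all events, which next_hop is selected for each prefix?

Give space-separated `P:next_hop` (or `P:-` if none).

Op 1: best P0=- P1=- P2=NH3
Op 2: best P0=- P1=- P2=-
Op 3: best P0=- P1=NH2 P2=-
Op 4: best P0=NH2 P1=NH2 P2=-
Op 5: best P0=NH2 P1=NH2 P2=-
Op 6: best P0=NH2 P1=NH3 P2=-
Op 7: best P0=NH2 P1=NH3 P2=NH1
Op 8: best P0=NH2 P1=NH3 P2=NH1

Answer: P0:NH2 P1:NH3 P2:NH1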